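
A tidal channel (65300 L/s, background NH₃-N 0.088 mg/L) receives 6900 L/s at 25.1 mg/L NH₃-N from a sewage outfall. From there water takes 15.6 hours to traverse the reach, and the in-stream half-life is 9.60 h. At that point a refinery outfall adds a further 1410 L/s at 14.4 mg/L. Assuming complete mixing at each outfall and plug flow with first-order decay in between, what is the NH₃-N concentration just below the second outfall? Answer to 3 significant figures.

1.06 mg/L

Mixed concentration C = ΣQC/ΣQ = (65300·0.08800 + 6900·25.10) / 72200 = 178900/72200 = 2.478 mg/L; combined flow 72200 L/s.
Half-life 9.60 h → k = ln 2 / 9.60 = 0.07220 h⁻¹ = 1.733 d⁻¹.
Applying C = C₀e^(−kt): 2.478 × 0.3242 = 0.8035 mg/L.
Second outfall: C = (72200·0.8035 + 1410·14.40)/73610 = 1.064 mg/L.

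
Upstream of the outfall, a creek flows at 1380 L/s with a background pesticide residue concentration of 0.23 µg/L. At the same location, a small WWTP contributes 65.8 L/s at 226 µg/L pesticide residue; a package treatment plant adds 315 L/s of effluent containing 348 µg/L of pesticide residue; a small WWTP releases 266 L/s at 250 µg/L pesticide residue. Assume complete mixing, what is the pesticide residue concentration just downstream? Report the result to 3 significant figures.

Mixed concentration C = ΣQC/ΣQ = (1380·0.2300 + 65.80·226.0 + 315.0·348.0 + 266.0·250.0) / 2027 = 191300/2027 = 94.39 µg/L.

94.4 µg/L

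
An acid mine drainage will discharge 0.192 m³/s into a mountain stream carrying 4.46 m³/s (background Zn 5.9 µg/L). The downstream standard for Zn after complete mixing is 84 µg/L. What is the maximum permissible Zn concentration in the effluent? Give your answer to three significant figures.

1900 µg/L

At the limit, (Qr·Cr + Qe·Cₑ)/(Qr + Qe) = 84:
Cₑ = (4.652·84 − 4.460·5.900) / 0.1920 = 1898 µg/L.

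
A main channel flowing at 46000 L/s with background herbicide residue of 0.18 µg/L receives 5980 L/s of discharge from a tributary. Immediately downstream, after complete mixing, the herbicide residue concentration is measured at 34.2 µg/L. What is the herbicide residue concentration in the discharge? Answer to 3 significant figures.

Mass balance: 46000·0.1800 + 5980·Cₑ = 51980·34.20
→ Cₑ = (51980·34.20 − 46000·0.1800) / 5980 = 295.9 µg/L.

296 µg/L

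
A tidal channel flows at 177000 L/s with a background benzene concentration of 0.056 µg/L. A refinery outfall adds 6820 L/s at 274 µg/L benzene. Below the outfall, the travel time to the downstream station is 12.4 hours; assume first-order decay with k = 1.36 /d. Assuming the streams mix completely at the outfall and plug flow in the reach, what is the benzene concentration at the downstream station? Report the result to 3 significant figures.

After mixing, C = (177000·0.05600 + 6820·274.0) / 183800 = 1879000/183800 = 10.22 µg/L.
Applying C = C₀e^(−kt): 10.22 × 0.4953 = 5.061 µg/L.

5.06 µg/L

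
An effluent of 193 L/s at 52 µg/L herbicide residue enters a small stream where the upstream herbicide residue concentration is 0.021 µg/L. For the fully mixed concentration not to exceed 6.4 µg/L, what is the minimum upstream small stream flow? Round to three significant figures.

1380 L/s

Set C_mix = 6.4: (Q·0.02100 + 193.0·52.00) / (Q + 193.0) = 6.4
→ Q = 193.0·(52.00 − 6.4)/(6.4 − 0.02100) = 1380 L/s.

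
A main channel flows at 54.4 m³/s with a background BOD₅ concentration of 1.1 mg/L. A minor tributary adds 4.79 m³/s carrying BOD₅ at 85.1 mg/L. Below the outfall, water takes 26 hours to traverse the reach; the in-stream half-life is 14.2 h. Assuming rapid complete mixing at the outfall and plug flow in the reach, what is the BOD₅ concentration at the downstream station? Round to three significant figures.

2.22 mg/L

Conservation of mass: C = (54.40·1.100 + 4.790·85.10) / 59.19 = 467.5/59.19 = 7.898 mg/L.
Half-life 14.2 h → k = ln 2 / 14.2 = 0.04881 h⁻¹ = 1.172 d⁻¹.
Applying C = C₀e^(−kt): 7.898 × 0.2811 = 2.220 mg/L.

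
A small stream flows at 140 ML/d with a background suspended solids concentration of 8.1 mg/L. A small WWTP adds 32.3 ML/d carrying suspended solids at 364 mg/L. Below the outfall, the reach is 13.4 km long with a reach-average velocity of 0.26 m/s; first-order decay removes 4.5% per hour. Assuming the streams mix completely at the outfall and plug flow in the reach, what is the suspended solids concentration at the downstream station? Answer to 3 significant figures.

Mixed concentration C = ΣQC/ΣQ = (140.0·8.100 + 32.30·364.0) / 172.3 = 12890/172.3 = 74.82 mg/L.
Travel time t = 13.4·1000 / 0.26 = 51540 s = 14.32 h.
4.5%/h lost → k = −ln(1 − 0.045) = 0.04604 h⁻¹.
Applying C = C₀e^(−kt): 74.82 × 0.5173 = 38.70 mg/L.

38.7 mg/L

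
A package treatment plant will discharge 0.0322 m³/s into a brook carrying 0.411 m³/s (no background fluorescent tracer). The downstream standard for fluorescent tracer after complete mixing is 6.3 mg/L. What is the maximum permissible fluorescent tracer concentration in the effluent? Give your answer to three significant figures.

86.7 mg/L

At the limit, (Qr·Cr + Qe·Cₑ)/(Qr + Qe) = 6.3:
Cₑ = (0.4432·6.3 − 0.4110·0) / 0.03220 = 86.71 mg/L.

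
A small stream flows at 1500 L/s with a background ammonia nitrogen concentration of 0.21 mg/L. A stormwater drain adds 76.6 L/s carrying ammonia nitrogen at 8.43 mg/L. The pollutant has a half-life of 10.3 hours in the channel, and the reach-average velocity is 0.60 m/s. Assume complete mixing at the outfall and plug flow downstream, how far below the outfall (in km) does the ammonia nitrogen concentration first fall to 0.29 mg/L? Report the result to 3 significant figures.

Mixed concentration C = ΣQC/ΣQ = (1500·0.2100 + 76.60·8.430) / 1577 = 960.7/1577 = 0.6094 mg/L.
Half-life 10.3 h → k = ln 2 / 10.3 = 0.06730 h⁻¹ = 1.615 d⁻¹.
Set 0.6094·exp(−k·t) = 0.29 → t = ln(0.6094/0.29)/k = 39720 s = 11.03 h.
Distance = v·t = 0.60·39720 = 23830 m = 23.83 km.

23.8 km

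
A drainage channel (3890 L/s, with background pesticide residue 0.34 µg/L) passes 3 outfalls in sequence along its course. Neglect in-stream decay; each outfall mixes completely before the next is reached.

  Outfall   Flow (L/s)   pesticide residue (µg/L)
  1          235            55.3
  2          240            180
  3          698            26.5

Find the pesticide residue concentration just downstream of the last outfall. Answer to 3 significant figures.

15.0 µg/L

After outfall 1: Q = 3890 + 235.0 = 4125 L/s; C = (3890·0.3400 + 235.0·55.30)/4125 = 3.471 µg/L.
After outfall 2: Q = 4125 + 240.0 = 4365 L/s; C = (4125·3.471 + 240.0·180.0)/4365 = 13.18 µg/L.
After outfall 3: Q = 4365 + 698.0 = 5063 L/s; C = (4365·13.18 + 698.0·26.50)/5063 = 15.01 µg/L.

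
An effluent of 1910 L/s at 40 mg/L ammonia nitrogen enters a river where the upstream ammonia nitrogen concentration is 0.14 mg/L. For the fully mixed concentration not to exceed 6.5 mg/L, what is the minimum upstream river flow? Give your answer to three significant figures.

10100 L/s

Set C_mix = 6.5: (Q·0.1400 + 1910·40.00) / (Q + 1910) = 6.5
→ Q = 1910·(40.00 − 6.5)/(6.5 − 0.1400) = 10060 L/s.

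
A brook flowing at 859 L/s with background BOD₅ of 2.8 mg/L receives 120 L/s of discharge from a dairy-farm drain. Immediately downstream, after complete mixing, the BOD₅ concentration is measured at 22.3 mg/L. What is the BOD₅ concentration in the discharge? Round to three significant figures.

162 mg/L

Mass balance: 859.0·2.800 + 120.0·Cₑ = 979.0·22.30
→ Cₑ = (979.0·22.30 − 859.0·2.800) / 120.0 = 161.9 mg/L.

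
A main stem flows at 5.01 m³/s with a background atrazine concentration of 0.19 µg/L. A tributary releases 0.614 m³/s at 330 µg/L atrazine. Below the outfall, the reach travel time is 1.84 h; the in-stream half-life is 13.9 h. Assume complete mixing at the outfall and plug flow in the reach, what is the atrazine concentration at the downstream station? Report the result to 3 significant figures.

33.0 µg/L

Flow-weighted average: C = (5.010·0.1900 + 0.6140·330.0) / 5.624 = 203.6/5.624 = 36.20 µg/L.
Half-life 13.9 h → k = ln 2 / 13.9 = 0.04987 h⁻¹ = 1.197 d⁻¹.
Applying C = C₀e^(−kt): 36.20 × 0.9123 = 33.02 µg/L.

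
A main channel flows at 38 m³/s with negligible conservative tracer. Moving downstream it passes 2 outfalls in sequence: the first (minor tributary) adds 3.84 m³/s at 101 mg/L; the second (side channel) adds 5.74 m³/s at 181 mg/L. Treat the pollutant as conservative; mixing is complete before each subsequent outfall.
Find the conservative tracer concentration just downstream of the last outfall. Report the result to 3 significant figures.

Below outfall 1: Q → 41.84 m³/s, C = (38.00·0 + 3.840·101.0)/41.84 = 9.270 mg/L.
Below outfall 2: Q → 47.58 m³/s, C = (41.84·9.270 + 5.740·181.0)/47.58 = 29.99 mg/L.

30.0 mg/L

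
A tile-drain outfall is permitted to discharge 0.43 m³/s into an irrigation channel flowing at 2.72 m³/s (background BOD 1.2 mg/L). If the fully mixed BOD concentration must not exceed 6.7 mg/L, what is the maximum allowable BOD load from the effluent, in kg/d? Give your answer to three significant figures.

Mass balance at the limit: 2.720·1.200 + 0.4300·Cₑ = 3.150·6.7 → Cₑ = 41.49 mg/L.
Load = 0.4300 m³/s × 41.49 g/m³ × 86 400 s/d = 1541 kg/d.

1540 kg/d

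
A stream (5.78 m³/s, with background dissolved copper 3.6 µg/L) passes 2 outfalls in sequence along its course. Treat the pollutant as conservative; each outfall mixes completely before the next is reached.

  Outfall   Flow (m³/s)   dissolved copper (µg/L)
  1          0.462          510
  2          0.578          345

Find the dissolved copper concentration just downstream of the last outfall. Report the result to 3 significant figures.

Below outfall 1: Q → 6.242 m³/s, C = (5.780·3.600 + 0.4620·510.0)/6.242 = 41.08 µg/L.
Below outfall 2: Q → 6.820 m³/s, C = (6.242·41.08 + 0.5780·345.0)/6.820 = 66.84 µg/L.

66.8 µg/L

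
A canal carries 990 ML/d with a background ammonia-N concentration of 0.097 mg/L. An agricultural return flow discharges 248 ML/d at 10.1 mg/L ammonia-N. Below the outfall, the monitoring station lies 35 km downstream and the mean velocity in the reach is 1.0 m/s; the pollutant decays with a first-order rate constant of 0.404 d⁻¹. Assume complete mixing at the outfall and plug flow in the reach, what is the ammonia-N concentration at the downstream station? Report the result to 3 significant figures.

Flow-weighted average: C = (990.0·0.09700 + 248.0·10.10) / 1238 = 2601/1238 = 2.101 mg/L.
Travel time t = 35·1000 / 1.0 = 35000 s = 9.722 h.
First-order decay: C = 2.101·exp(−k·t) = 2.101·0.8490 = 1.784 mg/L.

1.78 mg/L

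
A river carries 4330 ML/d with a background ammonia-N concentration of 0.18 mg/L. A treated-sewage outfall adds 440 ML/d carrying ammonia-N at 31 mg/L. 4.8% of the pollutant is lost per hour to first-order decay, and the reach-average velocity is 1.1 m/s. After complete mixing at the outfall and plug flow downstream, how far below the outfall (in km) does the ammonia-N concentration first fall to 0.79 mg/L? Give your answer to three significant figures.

Conservation of mass: C = (4330·0.1800 + 440.0·31.00) / 4770 = 14420/4770 = 3.023 mg/L.
4.8%/h lost → k = −ln(1 − 0.048) = 0.04919 h⁻¹.
Set 3.023·exp(−k·t) = 0.79 → t = ln(3.023/0.79)/k = 98210 s = 27.28 h.
Distance = v·t = 1.1·98210 = 108000 m = 108.0 km.

108 km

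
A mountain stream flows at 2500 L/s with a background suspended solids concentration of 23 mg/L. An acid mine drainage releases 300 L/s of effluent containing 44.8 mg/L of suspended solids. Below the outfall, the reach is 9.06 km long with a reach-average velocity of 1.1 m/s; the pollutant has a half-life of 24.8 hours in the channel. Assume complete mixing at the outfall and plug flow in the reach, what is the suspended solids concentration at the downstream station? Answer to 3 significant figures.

23.8 mg/L

After mixing, C = (2500·23.00 + 300.0·44.80) / 2800 = 70940/2800 = 25.34 mg/L.
Travel time t = 9.06·1000 / 1.1 = 8236 s = 2.288 h.
Half-life 24.8 h → k = ln 2 / 24.8 = 0.02795 h⁻¹ = 0.6708 d⁻¹.
First-order decay: C = 25.34·exp(−k·t) = 25.34·0.9381 = 23.77 mg/L.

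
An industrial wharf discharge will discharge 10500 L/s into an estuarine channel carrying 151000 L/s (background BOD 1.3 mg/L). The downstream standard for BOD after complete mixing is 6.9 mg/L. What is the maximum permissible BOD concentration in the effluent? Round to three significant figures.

At the limit, (Qr·Cr + Qe·Cₑ)/(Qr + Qe) = 6.9:
Cₑ = (161500·6.9 − 151000·1.300) / 10500 = 87.43 mg/L.

87.4 mg/L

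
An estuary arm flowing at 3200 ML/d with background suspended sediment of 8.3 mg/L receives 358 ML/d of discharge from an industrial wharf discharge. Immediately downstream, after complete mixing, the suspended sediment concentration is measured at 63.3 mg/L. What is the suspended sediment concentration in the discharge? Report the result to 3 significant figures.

555 mg/L

Mass balance: 3200·8.300 + 358.0·Cₑ = 3558·63.30
→ Cₑ = (3558·63.30 − 3200·8.300) / 358.0 = 554.9 mg/L.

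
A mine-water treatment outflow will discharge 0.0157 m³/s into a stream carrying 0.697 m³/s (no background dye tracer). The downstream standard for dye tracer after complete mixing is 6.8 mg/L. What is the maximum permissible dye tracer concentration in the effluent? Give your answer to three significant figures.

309 mg/L

At the limit, (Qr·Cr + Qe·Cₑ)/(Qr + Qe) = 6.8:
Cₑ = (0.7127·6.8 − 0.6970·0) / 0.01570 = 308.7 mg/L.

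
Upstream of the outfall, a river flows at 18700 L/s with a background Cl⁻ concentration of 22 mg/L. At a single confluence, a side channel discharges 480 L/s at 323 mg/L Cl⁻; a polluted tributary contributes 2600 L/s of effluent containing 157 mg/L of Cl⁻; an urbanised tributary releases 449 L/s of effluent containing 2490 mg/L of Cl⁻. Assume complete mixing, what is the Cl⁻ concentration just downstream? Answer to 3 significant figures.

Mixed concentration C = ΣQC/ΣQ = (18700·22.00 + 480.0·323.0 + 2600·157.0 + 449.0·2490) / 22230 = 2093000/22230 = 94.14 mg/L.

94.1 mg/L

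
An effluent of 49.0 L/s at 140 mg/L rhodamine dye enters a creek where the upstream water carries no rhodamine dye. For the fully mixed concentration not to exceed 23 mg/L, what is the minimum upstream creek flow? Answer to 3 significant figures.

249 L/s

Set C_mix = 23: (Q·0 + 49.00·140.0) / (Q + 49.00) = 23
→ Q = 49.00·(140.0 − 23)/(23 − 0) = 249.3 L/s.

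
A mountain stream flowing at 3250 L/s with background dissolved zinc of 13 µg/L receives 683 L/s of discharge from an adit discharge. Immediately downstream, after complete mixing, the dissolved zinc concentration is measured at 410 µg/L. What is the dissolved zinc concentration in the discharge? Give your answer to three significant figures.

2300 µg/L

Mass balance: 3250·13.00 + 683.0·Cₑ = 3933·410.0
→ Cₑ = (3933·410.0 − 3250·13.00) / 683.0 = 2299 µg/L.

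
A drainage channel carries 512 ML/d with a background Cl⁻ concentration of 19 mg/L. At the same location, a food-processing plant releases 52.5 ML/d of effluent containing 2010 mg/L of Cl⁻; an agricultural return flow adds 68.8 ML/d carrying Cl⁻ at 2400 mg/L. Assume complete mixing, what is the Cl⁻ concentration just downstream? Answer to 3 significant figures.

443 mg/L

After mixing, C = (512.0·19.00 + 52.50·2010 + 68.80·2400) / 633.3 = 280400/633.3 = 442.7 mg/L.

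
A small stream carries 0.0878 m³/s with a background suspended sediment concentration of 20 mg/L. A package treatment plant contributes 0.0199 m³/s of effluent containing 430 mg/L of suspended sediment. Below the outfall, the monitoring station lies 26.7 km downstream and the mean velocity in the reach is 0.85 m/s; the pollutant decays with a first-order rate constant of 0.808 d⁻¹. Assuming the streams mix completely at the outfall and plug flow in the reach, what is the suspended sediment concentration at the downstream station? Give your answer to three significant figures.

Mixed concentration C = ΣQC/ΣQ = (0.08780·20.00 + 0.01990·430.0) / 0.1077 = 10.31/0.1077 = 95.76 mg/L.
Travel time t = 26.7·1000 / 0.85 = 31410 s = 8.725 h.
Decay over the reach: 95.76·exp(−kt) = 95.76·0.7455 = 71.38 mg/L.

71.4 mg/L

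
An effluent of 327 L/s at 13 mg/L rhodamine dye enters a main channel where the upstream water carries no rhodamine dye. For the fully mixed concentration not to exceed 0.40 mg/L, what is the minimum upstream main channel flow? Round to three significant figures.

10300 L/s

Set C_mix = 0.40: (Q·0 + 327.0·13.00) / (Q + 327.0) = 0.40
→ Q = 327.0·(13.00 − 0.40)/(0.40 − 0) = 10300 L/s.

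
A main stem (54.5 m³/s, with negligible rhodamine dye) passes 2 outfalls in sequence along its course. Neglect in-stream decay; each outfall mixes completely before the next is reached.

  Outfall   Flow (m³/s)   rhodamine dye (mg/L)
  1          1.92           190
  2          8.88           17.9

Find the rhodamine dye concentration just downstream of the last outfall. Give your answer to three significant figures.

Outfall 1: combined Q = 56.42 m³/s; C = (54.50·0 + 1.920·190.0)/56.42 = 6.466 mg/L.
Outfall 2: combined Q = 65.30 m³/s; C = (56.42·6.466 + 8.880·17.90)/65.30 = 8.021 mg/L.

8.02 mg/L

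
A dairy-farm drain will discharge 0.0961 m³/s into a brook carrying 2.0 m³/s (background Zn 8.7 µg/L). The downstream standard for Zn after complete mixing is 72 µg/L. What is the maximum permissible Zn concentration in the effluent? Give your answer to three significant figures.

1390 µg/L

At the limit, (Qr·Cr + Qe·Cₑ)/(Qr + Qe) = 72:
Cₑ = (2.096·72 − 2.000·8.700) / 0.09610 = 1389 µg/L.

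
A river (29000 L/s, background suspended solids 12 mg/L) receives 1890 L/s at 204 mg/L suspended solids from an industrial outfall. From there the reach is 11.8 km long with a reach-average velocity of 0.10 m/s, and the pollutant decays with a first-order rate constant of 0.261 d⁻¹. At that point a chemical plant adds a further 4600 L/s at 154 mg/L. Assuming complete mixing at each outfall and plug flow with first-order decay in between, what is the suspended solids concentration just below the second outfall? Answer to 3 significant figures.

34.4 mg/L

Flow-weighted average: C = (29000·12.00 + 1890·204.0) / 30890 = 733600/30890 = 23.75 mg/L; combined flow 30890 L/s.
Travel time t = 11.8·1000 / 0.10 = 118000 s = 32.78 h.
After decay, C = 23.75 × e^(−kt) = 23.75 × 0.7002 = 16.63 mg/L.
Second outfall: C = (30890·16.63 + 4600·154.0)/35490 = 34.43 mg/L.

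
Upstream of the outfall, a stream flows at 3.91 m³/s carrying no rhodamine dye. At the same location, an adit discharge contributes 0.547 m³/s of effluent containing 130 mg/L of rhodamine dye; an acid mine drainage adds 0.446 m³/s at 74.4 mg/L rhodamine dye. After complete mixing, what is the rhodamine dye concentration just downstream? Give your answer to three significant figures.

21.3 mg/L

Flow-weighted average: C = (3.910·0 + 0.5470·130.0 + 0.4460·74.40) / 4.903 = 104.3/4.903 = 21.27 mg/L.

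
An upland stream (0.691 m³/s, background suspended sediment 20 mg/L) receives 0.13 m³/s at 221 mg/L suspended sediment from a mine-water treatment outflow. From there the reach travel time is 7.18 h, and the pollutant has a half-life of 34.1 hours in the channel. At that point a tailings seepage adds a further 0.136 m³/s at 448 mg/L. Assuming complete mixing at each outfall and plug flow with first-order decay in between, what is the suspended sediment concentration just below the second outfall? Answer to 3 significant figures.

Conservation of mass: C = (0.6910·20.00 + 0.1300·221.0) / 0.8210 = 42.55/0.8210 = 51.83 mg/L; combined flow 0.8210 m³/s.
Half-life 34.1 h → k = ln 2 / 34.1 = 0.02033 h⁻¹ = 0.4878 d⁻¹.
First-order decay: C = 51.83·exp(−k·t) = 51.83·0.8642 = 44.79 mg/L.
Second outfall: C = (0.8210·44.79 + 0.1360·448.0)/0.9570 = 102.1 mg/L.

102 mg/L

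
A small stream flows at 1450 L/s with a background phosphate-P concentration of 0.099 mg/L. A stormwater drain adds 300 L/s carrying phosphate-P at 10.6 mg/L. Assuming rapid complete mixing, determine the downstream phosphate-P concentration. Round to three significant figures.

Mass balance: C = (1450·0.09900 + 300.0·10.60) / 1750 = 3324/1750 = 1.899 mg/L.

1.90 mg/L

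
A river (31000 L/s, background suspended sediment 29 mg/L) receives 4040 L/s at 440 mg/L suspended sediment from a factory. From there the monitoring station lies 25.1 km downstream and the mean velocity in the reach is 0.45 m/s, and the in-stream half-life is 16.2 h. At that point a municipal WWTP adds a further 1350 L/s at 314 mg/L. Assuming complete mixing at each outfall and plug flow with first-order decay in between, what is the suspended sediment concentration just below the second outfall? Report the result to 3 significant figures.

49.6 mg/L

Mass balance: C = (31000·29.00 + 4040·440.0) / 35040 = 2677000/35040 = 76.39 mg/L; combined flow 35040 L/s.
Travel time t = 25.1·1000 / 0.45 = 55780 s = 15.49 h.
Half-life 16.2 h → k = ln 2 / 16.2 = 0.04279 h⁻¹ = 1.027 d⁻¹.
Decay over the reach: 76.39·exp(−kt) = 76.39·0.5153 = 39.37 mg/L.
At the second outfall, C = (35040·39.37 + 1350·314.0) / (35040 + 1350) = 49.55 mg/L.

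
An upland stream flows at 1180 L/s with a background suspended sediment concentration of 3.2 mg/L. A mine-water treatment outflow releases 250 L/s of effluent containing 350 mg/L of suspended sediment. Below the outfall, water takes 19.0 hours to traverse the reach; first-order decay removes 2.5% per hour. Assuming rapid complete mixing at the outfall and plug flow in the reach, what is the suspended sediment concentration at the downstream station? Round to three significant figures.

39.5 mg/L

Conservation of mass: C = (1180·3.200 + 250.0·350.0) / 1430 = 91280/1430 = 63.83 mg/L.
2.5%/h lost → k = −ln(1 − 0.025) = 0.02532 h⁻¹.
Decay over the reach: 63.83·exp(−kt) = 63.83·0.6181 = 39.46 mg/L.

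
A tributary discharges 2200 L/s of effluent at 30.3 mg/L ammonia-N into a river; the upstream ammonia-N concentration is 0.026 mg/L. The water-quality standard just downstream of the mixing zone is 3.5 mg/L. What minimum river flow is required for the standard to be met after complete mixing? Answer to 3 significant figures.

17000 L/s

Set C_mix = 3.5: (Q·0.02600 + 2200·30.30) / (Q + 2200) = 3.5
→ Q = 2200·(30.30 − 3.5)/(3.5 − 0.02600) = 16970 L/s.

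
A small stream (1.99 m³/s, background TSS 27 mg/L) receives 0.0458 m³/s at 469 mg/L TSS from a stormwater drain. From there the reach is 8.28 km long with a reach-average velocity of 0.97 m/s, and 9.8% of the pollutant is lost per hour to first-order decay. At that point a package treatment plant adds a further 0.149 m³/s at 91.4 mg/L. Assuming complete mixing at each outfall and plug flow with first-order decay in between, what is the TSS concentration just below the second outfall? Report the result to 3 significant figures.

Mixed concentration C = ΣQC/ΣQ = (1.990·27.00 + 0.04580·469.0) / 2.036 = 75.21/2.036 = 36.94 mg/L; combined flow 2.036 m³/s.
Travel time t = 8.28·1000 / 0.97 = 8536 s = 2.371 h.
9.8%/h lost → k = −ln(1 − 0.098) = 0.1031 h⁻¹.
First-order decay: C = 36.94·exp(−k·t) = 36.94·0.7830 = 28.93 mg/L.
Second outfall: C = (2.036·28.93 + 0.1490·91.40)/2.185 = 33.19 mg/L.

33.2 mg/L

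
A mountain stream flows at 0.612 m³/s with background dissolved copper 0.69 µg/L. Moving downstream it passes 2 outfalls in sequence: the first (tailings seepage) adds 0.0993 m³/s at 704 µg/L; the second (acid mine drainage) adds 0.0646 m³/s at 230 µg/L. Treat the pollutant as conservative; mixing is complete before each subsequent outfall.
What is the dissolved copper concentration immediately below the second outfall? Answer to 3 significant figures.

110 µg/L

Outfall 1: combined Q = 0.7113 m³/s; C = (0.6120·0.6900 + 0.09930·704.0)/0.7113 = 98.87 µg/L.
Outfall 2: combined Q = 0.7759 m³/s; C = (0.7113·98.87 + 0.06460·230.0)/0.7759 = 109.8 µg/L.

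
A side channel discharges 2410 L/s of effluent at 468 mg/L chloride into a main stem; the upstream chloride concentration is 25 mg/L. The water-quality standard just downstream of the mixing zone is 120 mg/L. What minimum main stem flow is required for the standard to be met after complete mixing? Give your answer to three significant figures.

Set C_mix = 120: (Q·25.00 + 2410·468.0) / (Q + 2410) = 120
→ Q = 2410·(468.0 − 120)/(120 − 25.00) = 8828 L/s.

8830 L/s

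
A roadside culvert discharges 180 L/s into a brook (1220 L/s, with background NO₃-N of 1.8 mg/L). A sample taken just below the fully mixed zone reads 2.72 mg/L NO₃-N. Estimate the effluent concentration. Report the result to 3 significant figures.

Mass balance: 1220·1.800 + 180.0·Cₑ = 1400·2.720
→ Cₑ = (1400·2.720 − 1220·1.800) / 180.0 = 8.956 mg/L.

8.96 mg/L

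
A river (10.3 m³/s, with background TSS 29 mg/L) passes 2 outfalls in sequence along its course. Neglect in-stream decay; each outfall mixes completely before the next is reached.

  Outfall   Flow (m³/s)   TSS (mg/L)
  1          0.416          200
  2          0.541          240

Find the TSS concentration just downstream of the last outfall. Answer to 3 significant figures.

45.5 mg/L

After outfall 1: Q = 10.30 + 0.4160 = 10.72 m³/s; C = (10.30·29.00 + 0.4160·200.0)/10.72 = 35.64 mg/L.
After outfall 2: Q = 10.72 + 0.5410 = 11.26 m³/s; C = (10.72·35.64 + 0.5410·240.0)/11.26 = 45.46 mg/L.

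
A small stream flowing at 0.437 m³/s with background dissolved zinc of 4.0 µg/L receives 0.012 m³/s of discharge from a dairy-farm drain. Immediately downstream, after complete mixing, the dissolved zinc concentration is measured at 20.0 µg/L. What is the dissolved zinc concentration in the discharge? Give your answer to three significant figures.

Mass balance: 0.4370·4.000 + 0.01200·Cₑ = 0.4490·20.00
→ Cₑ = (0.4490·20.00 − 0.4370·4.000) / 0.01200 = 602.7 µg/L.

603 µg/L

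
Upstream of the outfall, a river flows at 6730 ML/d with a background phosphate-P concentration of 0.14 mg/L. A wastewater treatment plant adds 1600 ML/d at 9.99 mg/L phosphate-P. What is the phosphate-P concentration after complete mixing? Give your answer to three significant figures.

2.03 mg/L

Mixed concentration C = ΣQC/ΣQ = (6730·0.1400 + 1600·9.990) / 8330 = 16930/8330 = 2.032 mg/L.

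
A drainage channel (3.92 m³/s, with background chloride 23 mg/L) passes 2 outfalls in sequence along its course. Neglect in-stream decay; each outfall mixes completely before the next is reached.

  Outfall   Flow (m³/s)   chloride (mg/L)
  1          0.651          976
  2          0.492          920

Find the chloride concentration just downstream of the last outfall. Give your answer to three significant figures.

After outfall 1: Q = 3.920 + 0.6510 = 4.571 m³/s; C = (3.920·23.00 + 0.6510·976.0)/4.571 = 158.7 mg/L.
After outfall 2: Q = 4.571 + 0.4920 = 5.063 m³/s; C = (4.571·158.7 + 0.4920·920.0)/5.063 = 232.7 mg/L.

233 mg/L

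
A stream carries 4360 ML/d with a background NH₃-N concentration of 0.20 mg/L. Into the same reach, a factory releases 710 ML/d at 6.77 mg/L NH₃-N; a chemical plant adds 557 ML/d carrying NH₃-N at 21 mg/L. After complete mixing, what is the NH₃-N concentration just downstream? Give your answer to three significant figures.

3.09 mg/L

Conservation of mass: C = (4360·0.2000 + 710.0·6.770 + 557.0·21.00) / 5627 = 17380/5627 = 3.088 mg/L.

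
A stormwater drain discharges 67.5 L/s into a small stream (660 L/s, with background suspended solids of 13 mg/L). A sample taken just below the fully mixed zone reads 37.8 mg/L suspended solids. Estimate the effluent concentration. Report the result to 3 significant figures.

280 mg/L

Mass balance: 660.0·13.00 + 67.50·Cₑ = 727.5·37.80
→ Cₑ = (727.5·37.80 − 660.0·13.00) / 67.50 = 280.3 mg/L.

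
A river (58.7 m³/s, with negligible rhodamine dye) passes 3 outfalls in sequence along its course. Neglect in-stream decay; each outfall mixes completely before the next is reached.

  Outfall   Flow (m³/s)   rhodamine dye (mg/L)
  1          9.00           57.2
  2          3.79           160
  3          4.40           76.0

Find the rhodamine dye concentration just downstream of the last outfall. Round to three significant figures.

19.2 mg/L

Below outfall 1: Q → 67.70 m³/s, C = (58.70·0 + 9.000·57.20)/67.70 = 7.604 mg/L.
Below outfall 2: Q → 71.49 m³/s, C = (67.70·7.604 + 3.790·160.0)/71.49 = 15.68 mg/L.
Below outfall 3: Q → 75.89 m³/s, C = (71.49·15.68 + 4.400·76.00)/75.89 = 19.18 mg/L.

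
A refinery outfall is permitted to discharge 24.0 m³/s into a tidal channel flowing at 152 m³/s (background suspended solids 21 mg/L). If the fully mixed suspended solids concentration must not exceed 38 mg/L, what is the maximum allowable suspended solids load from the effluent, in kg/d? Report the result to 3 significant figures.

Mass balance at the limit: 152.0·21.00 + 24.00·Cₑ = 176.0·38 → Cₑ = 145.7 mg/L.
Load = 24.00 m³/s × 145.7 g/m³ × 86 400 s/d = 302100 kg/d.

302000 kg/d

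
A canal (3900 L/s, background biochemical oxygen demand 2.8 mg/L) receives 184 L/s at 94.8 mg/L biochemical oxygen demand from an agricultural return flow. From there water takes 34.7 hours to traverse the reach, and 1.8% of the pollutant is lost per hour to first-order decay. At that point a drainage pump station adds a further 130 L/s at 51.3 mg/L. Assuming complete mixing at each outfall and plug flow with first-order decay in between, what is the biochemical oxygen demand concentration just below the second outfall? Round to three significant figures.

Conservation of mass: C = (3900·2.800 + 184.0·94.80) / 4084 = 28360/4084 = 6.945 mg/L; combined flow 4084 L/s.
1.8%/h lost → k = −ln(1 − 0.018) = 0.01816 h⁻¹.
First-order decay: C = 6.945·exp(−k·t) = 6.945·0.5324 = 3.698 mg/L.
At the second outfall, C = (4084·3.698 + 130.0·51.30) / (4084 + 130.0) = 5.166 mg/L.

5.17 mg/L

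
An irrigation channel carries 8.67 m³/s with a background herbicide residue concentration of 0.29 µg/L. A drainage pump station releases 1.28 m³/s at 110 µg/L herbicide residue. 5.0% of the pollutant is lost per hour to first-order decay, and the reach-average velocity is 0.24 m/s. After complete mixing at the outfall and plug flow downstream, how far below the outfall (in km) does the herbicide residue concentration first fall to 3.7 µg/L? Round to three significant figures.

22.9 km

Flow-weighted average: C = (8.670·0.2900 + 1.280·110.0) / 9.950 = 143.3/9.950 = 14.40 µg/L.
5.0%/h lost → k = −ln(1 − 0.05) = 0.05129 h⁻¹.
Set 14.40·exp(−k·t) = 3.7 → t = ln(14.40/3.7)/k = 95390 s = 26.50 h.
Distance = v·t = 0.24·95390 = 22890 m = 22.89 km.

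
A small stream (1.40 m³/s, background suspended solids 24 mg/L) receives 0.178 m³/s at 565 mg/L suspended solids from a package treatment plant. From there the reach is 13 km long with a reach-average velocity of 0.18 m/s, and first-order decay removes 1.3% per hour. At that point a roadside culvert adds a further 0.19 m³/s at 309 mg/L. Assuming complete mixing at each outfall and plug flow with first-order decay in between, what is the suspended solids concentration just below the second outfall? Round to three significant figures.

91.6 mg/L

Mass balance: C = (1.400·24.00 + 0.1780·565.0) / 1.578 = 134.2/1.578 = 85.03 mg/L; combined flow 1.578 m³/s.
Travel time t = 13·1000 / 0.18 = 72220 s = 20.06 h.
1.3%/h lost → k = −ln(1 − 0.013) = 0.01309 h⁻¹.
Applying C = C₀e^(−kt): 85.03 × 0.7691 = 65.39 mg/L.
Second outfall: C = (1.578·65.39 + 0.1900·309.0)/1.768 = 91.57 mg/L.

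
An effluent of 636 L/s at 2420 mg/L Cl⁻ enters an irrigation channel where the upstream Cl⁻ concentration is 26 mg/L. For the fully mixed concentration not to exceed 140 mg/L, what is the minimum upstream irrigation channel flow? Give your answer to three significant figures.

12700 L/s

Set C_mix = 140: (Q·26.00 + 636.0·2420) / (Q + 636.0) = 140
→ Q = 636.0·(2420 − 140)/(140 − 26.00) = 12720 L/s.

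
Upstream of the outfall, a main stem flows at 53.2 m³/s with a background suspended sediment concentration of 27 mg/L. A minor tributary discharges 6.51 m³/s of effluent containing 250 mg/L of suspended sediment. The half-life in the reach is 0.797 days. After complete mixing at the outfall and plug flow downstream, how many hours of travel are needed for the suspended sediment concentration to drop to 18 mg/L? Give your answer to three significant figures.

28.9 h

Mixed concentration C = ΣQC/ΣQ = (53.20·27.00 + 6.510·250.0) / 59.71 = 3064/59.71 = 51.31 mg/L.
Half-life 0.797 d → k = ln 2 / 0.797 = 0.8697 d⁻¹.
51.31·exp(−k·t) = 18 → t = ln(51.31/18)/k = 104100 s = 28.91 h.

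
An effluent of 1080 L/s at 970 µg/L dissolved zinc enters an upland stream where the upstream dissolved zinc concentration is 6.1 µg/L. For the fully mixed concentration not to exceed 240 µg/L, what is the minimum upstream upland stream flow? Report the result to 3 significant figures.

3370 L/s

Set C_mix = 240: (Q·6.100 + 1080·970.0) / (Q + 1080) = 240
→ Q = 1080·(970.0 − 240)/(240 − 6.100) = 3371 L/s.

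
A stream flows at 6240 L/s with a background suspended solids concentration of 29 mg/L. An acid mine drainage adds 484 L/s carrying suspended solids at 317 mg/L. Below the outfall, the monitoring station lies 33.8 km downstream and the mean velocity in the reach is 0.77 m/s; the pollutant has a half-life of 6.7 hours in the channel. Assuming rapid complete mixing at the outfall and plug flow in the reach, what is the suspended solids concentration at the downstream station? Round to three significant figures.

14.1 mg/L

Mixed concentration C = ΣQC/ΣQ = (6240·29.00 + 484.0·317.0) / 6724 = 334400/6724 = 49.73 mg/L.
Travel time t = 33.8·1000 / 0.77 = 43900 s = 12.19 h.
Half-life 6.7 h → k = ln 2 / 6.7 = 0.1035 h⁻¹ = 2.483 d⁻¹.
Applying C = C₀e^(−kt): 49.73 × 0.2832 = 14.09 mg/L.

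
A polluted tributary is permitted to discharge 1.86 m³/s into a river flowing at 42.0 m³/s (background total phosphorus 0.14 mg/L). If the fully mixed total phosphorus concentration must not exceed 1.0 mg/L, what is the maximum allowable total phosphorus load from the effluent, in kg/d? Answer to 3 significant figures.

Mass balance at the limit: 42.00·0.1400 + 1.860·Cₑ = 43.86·1.0 → Cₑ = 20.42 mg/L.
Load = 1.860 m³/s × 20.42 g/m³ × 86 400 s/d = 3281 kg/d.

3280 kg/d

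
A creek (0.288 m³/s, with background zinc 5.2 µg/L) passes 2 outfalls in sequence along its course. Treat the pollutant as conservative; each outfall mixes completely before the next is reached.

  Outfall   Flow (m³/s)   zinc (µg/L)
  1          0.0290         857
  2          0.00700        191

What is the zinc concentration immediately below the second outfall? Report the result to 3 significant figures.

85.5 µg/L

After outfall 1: Q = 0.2880 + 0.02900 = 0.3170 m³/s; C = (0.2880·5.200 + 0.02900·857.0)/0.3170 = 83.12 µg/L.
After outfall 2: Q = 0.3170 + 0.007000 = 0.3240 m³/s; C = (0.3170·83.12 + 0.007000·191.0)/0.3240 = 85.46 µg/L.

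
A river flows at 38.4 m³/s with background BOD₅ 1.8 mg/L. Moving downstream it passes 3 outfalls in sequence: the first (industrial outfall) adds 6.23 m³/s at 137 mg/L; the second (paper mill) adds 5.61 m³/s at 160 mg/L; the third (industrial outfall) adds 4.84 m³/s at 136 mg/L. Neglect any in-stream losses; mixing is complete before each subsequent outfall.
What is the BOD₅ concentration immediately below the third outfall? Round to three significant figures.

After outfall 1: Q = 38.40 + 6.230 = 44.63 m³/s; C = (38.40·1.800 + 6.230·137.0)/44.63 = 20.67 mg/L.
After outfall 2: Q = 44.63 + 5.610 = 50.24 m³/s; C = (44.63·20.67 + 5.610·160.0)/50.24 = 36.23 mg/L.
After outfall 3: Q = 50.24 + 4.840 = 55.08 m³/s; C = (50.24·36.23 + 4.840·136.0)/55.08 = 45.00 mg/L.

45.0 mg/L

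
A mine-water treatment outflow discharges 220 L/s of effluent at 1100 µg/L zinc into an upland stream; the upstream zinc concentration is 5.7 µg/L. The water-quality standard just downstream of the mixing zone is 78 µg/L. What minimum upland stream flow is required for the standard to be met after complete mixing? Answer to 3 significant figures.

3110 L/s

Set C_mix = 78: (Q·5.700 + 220.0·1100) / (Q + 220.0) = 78
→ Q = 220.0·(1100 − 78)/(78 − 5.700) = 3110 L/s.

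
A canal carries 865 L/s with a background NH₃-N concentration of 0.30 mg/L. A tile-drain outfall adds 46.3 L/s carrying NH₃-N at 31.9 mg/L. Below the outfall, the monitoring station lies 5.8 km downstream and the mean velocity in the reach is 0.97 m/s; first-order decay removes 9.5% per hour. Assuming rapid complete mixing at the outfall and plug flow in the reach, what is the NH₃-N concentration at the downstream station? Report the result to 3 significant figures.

1.61 mg/L

After mixing, C = (865.0·0.3000 + 46.30·31.90) / 911.3 = 1736/911.3 = 1.905 mg/L.
Travel time t = 5.8·1000 / 0.97 = 5979 s = 1.661 h.
9.5%/h lost → k = −ln(1 − 0.095) = 0.09982 h⁻¹.
After decay, C = 1.905 × e^(−kt) = 1.905 × 0.8472 = 1.614 mg/L.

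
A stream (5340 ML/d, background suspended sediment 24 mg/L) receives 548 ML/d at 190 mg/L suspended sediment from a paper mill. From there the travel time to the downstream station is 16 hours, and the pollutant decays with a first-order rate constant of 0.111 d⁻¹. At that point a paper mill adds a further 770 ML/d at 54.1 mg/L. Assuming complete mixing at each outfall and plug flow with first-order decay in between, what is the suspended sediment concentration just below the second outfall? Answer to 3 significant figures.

38.7 mg/L

Flow-weighted average: C = (5340·24.00 + 548.0·190.0) / 5888 = 232300/5888 = 39.45 mg/L; combined flow 5888 ML/d.
After decay, C = 39.45 × e^(−kt) = 39.45 × 0.9287 = 36.64 mg/L.
Second outfall: C = (5888·36.64 + 770.0·54.10)/6658 = 38.66 mg/L.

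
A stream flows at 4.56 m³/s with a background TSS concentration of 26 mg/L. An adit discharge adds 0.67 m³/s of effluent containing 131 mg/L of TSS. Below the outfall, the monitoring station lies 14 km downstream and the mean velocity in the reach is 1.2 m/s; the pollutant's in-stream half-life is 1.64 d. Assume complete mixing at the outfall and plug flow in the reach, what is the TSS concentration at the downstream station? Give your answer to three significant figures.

37.3 mg/L

After mixing, C = (4.560·26.00 + 0.6700·131.0) / 5.230 = 206.3/5.230 = 39.45 mg/L.
Travel time t = 14·1000 / 1.2 = 11670 s = 3.241 h.
Half-life 1.64 d → k = ln 2 / 1.64 = 0.4227 d⁻¹.
Applying C = C₀e^(−kt): 39.45 × 0.9445 = 37.26 mg/L.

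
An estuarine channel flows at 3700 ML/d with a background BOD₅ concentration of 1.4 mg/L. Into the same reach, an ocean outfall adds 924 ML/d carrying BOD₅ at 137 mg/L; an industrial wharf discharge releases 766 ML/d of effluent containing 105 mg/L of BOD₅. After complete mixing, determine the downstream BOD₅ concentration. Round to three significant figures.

Mass balance: C = (3700·1.400 + 924.0·137.0 + 766.0·105.0) / 5390 = 212200/5390 = 39.37 mg/L.

39.4 mg/L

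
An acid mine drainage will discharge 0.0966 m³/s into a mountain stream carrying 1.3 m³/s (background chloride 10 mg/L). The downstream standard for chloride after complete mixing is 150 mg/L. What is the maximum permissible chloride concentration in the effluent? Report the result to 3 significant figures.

At the limit, (Qr·Cr + Qe·Cₑ)/(Qr + Qe) = 150:
Cₑ = (1.397·150 − 1.300·10.00) / 0.09660 = 2034 mg/L.

2030 mg/L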